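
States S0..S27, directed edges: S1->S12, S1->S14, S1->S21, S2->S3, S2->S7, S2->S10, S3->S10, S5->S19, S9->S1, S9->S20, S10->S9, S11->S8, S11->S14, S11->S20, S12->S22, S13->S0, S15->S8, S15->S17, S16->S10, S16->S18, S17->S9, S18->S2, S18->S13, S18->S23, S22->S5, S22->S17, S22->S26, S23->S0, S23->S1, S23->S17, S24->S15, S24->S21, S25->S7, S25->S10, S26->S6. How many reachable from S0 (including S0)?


BFS from S0:
  layer 0: {S0}
Reachable set: {S0}
Count = 1

1


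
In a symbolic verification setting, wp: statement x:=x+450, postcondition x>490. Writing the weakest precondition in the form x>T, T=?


Formula: wp(x:=E, P) = P[E/x] (substitute E for x in postcondition)
Step 1: Postcondition: x>490
Step 2: Substitute x+450 for x: x+450>490
Step 3: Solve for x: x > 490-450 = 40

40


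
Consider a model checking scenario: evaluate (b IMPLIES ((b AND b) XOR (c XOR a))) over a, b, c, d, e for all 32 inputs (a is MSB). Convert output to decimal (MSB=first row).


Formula: (b IMPLIES ((b AND b) XOR (c XOR a))) over a, b, c, d, e (32 rows)
Evaluate each row (bits = a,b,c,d,e, MSB first):
  row 0 [00000]: (0 IMPLIES ((0 AND 0) XOR (0 XOR 0))) -> 1
  row 1 [00001]: (0 IMPLIES ((0 AND 0) XOR (0 XOR 0))) -> 1
  row 2 [00010]: (0 IMPLIES ((0 AND 0) XOR (0 XOR 0))) -> 1
  row 3 [00011]: (0 IMPLIES ((0 AND 0) XOR (0 XOR 0))) -> 1
  row 4 [00100]: (0 IMPLIES ((0 AND 0) XOR (1 XOR 0))) -> 1
  row 5 [00101]: (0 IMPLIES ((0 AND 0) XOR (1 XOR 0))) -> 1
  row 6 [00110]: (0 IMPLIES ((0 AND 0) XOR (1 XOR 0))) -> 1
  row 7 [00111]: (0 IMPLIES ((0 AND 0) XOR (1 XOR 0))) -> 1
  row 8 [01000]: (1 IMPLIES ((1 AND 1) XOR (0 XOR 0))) -> 1
  row 9 [01001]: (1 IMPLIES ((1 AND 1) XOR (0 XOR 0))) -> 1
  row 10 [01010]: (1 IMPLIES ((1 AND 1) XOR (0 XOR 0))) -> 1
  row 11 [01011]: (1 IMPLIES ((1 AND 1) XOR (0 XOR 0))) -> 1
  row 12 [01100]: (1 IMPLIES ((1 AND 1) XOR (1 XOR 0))) -> 0
  row 13 [01101]: (1 IMPLIES ((1 AND 1) XOR (1 XOR 0))) -> 0
  row 14 [01110]: (1 IMPLIES ((1 AND 1) XOR (1 XOR 0))) -> 0
  row 15 [01111]: (1 IMPLIES ((1 AND 1) XOR (1 XOR 0))) -> 0
  row 16 [10000]: (0 IMPLIES ((0 AND 0) XOR (0 XOR 1))) -> 1
  row 17 [10001]: (0 IMPLIES ((0 AND 0) XOR (0 XOR 1))) -> 1
  row 18 [10010]: (0 IMPLIES ((0 AND 0) XOR (0 XOR 1))) -> 1
  row 19 [10011]: (0 IMPLIES ((0 AND 0) XOR (0 XOR 1))) -> 1
  row 20 [10100]: (0 IMPLIES ((0 AND 0) XOR (1 XOR 1))) -> 1
  row 21 [10101]: (0 IMPLIES ((0 AND 0) XOR (1 XOR 1))) -> 1
  row 22 [10110]: (0 IMPLIES ((0 AND 0) XOR (1 XOR 1))) -> 1
  row 23 [10111]: (0 IMPLIES ((0 AND 0) XOR (1 XOR 1))) -> 1
  row 24 [11000]: (1 IMPLIES ((1 AND 1) XOR (0 XOR 1))) -> 0
  row 25 [11001]: (1 IMPLIES ((1 AND 1) XOR (0 XOR 1))) -> 0
  row 26 [11010]: (1 IMPLIES ((1 AND 1) XOR (0 XOR 1))) -> 0
  row 27 [11011]: (1 IMPLIES ((1 AND 1) XOR (0 XOR 1))) -> 0
  row 28 [11100]: (1 IMPLIES ((1 AND 1) XOR (1 XOR 1))) -> 1
  row 29 [11101]: (1 IMPLIES ((1 AND 1) XOR (1 XOR 1))) -> 1
  row 30 [11110]: (1 IMPLIES ((1 AND 1) XOR (1 XOR 1))) -> 1
  row 31 [11111]: (1 IMPLIES ((1 AND 1) XOR (1 XOR 1))) -> 1
Full result column, 4 rows per line (a,b,c fixed per line; d,e runs 00..11 left to right):
  rows 0-3 [a,b,c=000]: 1111  = hex F
  rows 4-7 [a,b,c=001]: 1111  = hex F
  rows 8-11 [a,b,c=010]: 1111  = hex F
  rows 12-15 [a,b,c=011]: 0000  = hex 0
  rows 16-19 [a,b,c=100]: 1111  = hex F
  rows 20-23 [a,b,c=101]: 1111  = hex F
  rows 24-27 [a,b,c=110]: 0000  = hex 0
  rows 28-31 [a,b,c=111]: 1111  = hex F
Output column (row 0 .. row 31) = 11111111111100001111111100001111
Output column grouped in 4s = 1111 1111 1111 0000 1111 1111 0000 1111 = 0xFFF0FF0F
Convert to decimal digit by digit (value = value*16 + digit):
  F -> 15
  15*16 + 15 (F) = 255
  255*16 + 15 (F) = 4095
  4095*16 + 0 = 65520
  65520*16 + 15 (F) = 1048335
  1048335*16 + 15 (F) = 16773375
  16773375*16 + 0 = 268374000
  268374000*16 + 15 (F) = 4293984015
Decimal = 4293984015

4293984015


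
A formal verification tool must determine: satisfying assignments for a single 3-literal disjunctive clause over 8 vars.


Step 1: Total=2^8=256
Step 2: Unsat when all 3 false: 2^5=32
Step 3: Sat=256-32=224

224


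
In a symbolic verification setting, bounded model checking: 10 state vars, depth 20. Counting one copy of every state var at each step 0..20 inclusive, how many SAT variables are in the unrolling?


BMC unrolls to depth k, creating one copy of each state var for steps 0..k.
Step count = 20 + 1 = 21 (steps 0 through 20)
Vars per step = 10
Total = 10 * 21 = 210

210


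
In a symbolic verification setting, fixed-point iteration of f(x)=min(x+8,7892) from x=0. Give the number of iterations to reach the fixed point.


Step 1: x=0, cap=7892, increment=8
Step 2: x grows by 8 each step until capped at 7892; fixed point is x=7892
Step 3: iterations = ceil(7892/8) = 987

987


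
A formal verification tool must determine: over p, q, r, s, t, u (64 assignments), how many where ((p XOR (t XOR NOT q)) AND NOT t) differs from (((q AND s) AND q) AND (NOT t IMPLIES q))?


F1 = ((p XOR (t XOR NOT q)) AND NOT t)
F2 = (((q AND s) AND q) AND (NOT t IMPLIES q))
Evaluate both on each of 64 rows (bits = p,q,r,s,t,u):
  row 0 [000000]: F1=1 F2=0 (differ) -> 1
  row 1 [000001]: F1=1 F2=0 (differ) -> 1
  row 2 [000010]: F1=0 F2=0 -> 0
  row 3 [000011]: F1=0 F2=0 -> 0
  row 4 [000100]: F1=1 F2=0 (differ) -> 1
  (every remaining row is evaluated the same way; all 64 results are listed next)
Full result column, 8 rows per line (p,q,r fixed per line; s,t,u runs 000..111 left to right):
  rows 0-7 [p,q,r=000]: 11001100  (ones: 4)
  rows 8-15 [p,q,r=001]: 11001100  (ones: 4)
  rows 16-23 [p,q,r=010]: 00001111  (ones: 4)
  rows 24-31 [p,q,r=011]: 00001111  (ones: 4)
  rows 32-39 [p,q,r=100]: 00000000  (ones: 0)
  rows 40-47 [p,q,r=101]: 00000000  (ones: 0)
  rows 48-55 [p,q,r=110]: 11000011  (ones: 4)
  rows 56-63 [p,q,r=111]: 11000011  (ones: 4)
Disagreements = 4+4+4+4+0+0+4+4 = 24

24


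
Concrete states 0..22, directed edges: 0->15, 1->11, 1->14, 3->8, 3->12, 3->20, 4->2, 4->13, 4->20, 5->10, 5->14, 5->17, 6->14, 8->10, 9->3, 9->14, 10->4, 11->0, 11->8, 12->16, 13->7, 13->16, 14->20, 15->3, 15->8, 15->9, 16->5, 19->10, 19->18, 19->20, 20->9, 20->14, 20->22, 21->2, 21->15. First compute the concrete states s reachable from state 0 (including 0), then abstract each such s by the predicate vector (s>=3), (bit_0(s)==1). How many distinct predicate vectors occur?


BFS from 0:
Concrete reachable: {0, 2, 3, 4, 5, 7, 8, 9, 10, 12, 13, 14, 15, 16, 17, 20, 22}
Abstract via predicates (s>=3), (bit_0(s)==1):
  (0,0) <- {0, 2}
  (1,0) <- {4, 8, 10, 12, 14, 16, 20, 22}
  (1,1) <- {3, 5, 7, 9, 13, 15, 17}
Distinct abstract states = 3

3


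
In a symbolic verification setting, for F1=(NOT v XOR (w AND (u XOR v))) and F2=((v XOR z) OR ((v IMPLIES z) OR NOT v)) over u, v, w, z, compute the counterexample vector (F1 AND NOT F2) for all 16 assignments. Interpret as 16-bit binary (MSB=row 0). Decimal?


F1 = (NOT v XOR (w AND (u XOR v)))
F2 = ((v XOR z) OR ((v IMPLIES z) OR NOT v))
Counterexample to F1=>F2 is where F1=1 and F2=0.
Evaluate each row (bits = u,v,w,z, MSB first):
  row 0 [0000]: F1=1 F2=1 -> F1&~F2 -> 0
  row 1 [0001]: F1=1 F2=1 -> F1&~F2 -> 0
  row 2 [0010]: F1=1 F2=1 -> F1&~F2 -> 0
  row 3 [0011]: F1=1 F2=1 -> F1&~F2 -> 0
  row 4 [0100]: F1=0 F2=1 -> F1&~F2 -> 0
  row 5 [0101]: F1=0 F2=1 -> F1&~F2 -> 0
  row 6 [0110]: F1=1 F2=1 -> F1&~F2 -> 0
  row 7 [0111]: F1=1 F2=1 -> F1&~F2 -> 0
  row 8 [1000]: F1=1 F2=1 -> F1&~F2 -> 0
  row 9 [1001]: F1=1 F2=1 -> F1&~F2 -> 0
  row 10 [1010]: F1=0 F2=1 -> F1&~F2 -> 0
  row 11 [1011]: F1=0 F2=1 -> F1&~F2 -> 0
  row 12 [1100]: F1=0 F2=1 -> F1&~F2 -> 0
  row 13 [1101]: F1=0 F2=1 -> F1&~F2 -> 0
  row 14 [1110]: F1=0 F2=1 -> F1&~F2 -> 0
  row 15 [1111]: F1=0 F2=1 -> F1&~F2 -> 0
Full result column, 4 rows per line (u,v fixed per line; w,z runs 00..11 left to right):
  rows 0-3 [u,v=00]: 0000  = hex 0
  rows 4-7 [u,v=01]: 0000  = hex 0
  rows 8-11 [u,v=10]: 0000  = hex 0
  rows 12-15 [u,v=11]: 0000  = hex 0
Counterexample vector (row 0 .. row 15) = 0000000000000000
Output column grouped in 4s = 0000 0000 0000 0000 = 0x0000
Convert to decimal digit by digit (value = value*16 + digit):
  0 -> 0
  0*16 + 0 = 0
  0*16 + 0 = 0
  0*16 + 0 = 0
Decimal = 0

0


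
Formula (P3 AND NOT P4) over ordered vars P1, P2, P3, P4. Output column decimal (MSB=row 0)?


Formula: (P3 AND NOT P4) over P1, P2, P3, P4 (16 rows)
Evaluate each row (bits = P1,P2,P3,P4, MSB first):
  row 0 [0000]: (0 AND NOT 0) -> 0
  row 1 [0001]: (0 AND NOT 1) -> 0
  row 2 [0010]: (1 AND NOT 0) -> 1
  row 3 [0011]: (1 AND NOT 1) -> 0
  row 4 [0100]: (0 AND NOT 0) -> 0
  row 5 [0101]: (0 AND NOT 1) -> 0
  row 6 [0110]: (1 AND NOT 0) -> 1
  row 7 [0111]: (1 AND NOT 1) -> 0
  row 8 [1000]: (0 AND NOT 0) -> 0
  row 9 [1001]: (0 AND NOT 1) -> 0
  row 10 [1010]: (1 AND NOT 0) -> 1
  row 11 [1011]: (1 AND NOT 1) -> 0
  row 12 [1100]: (0 AND NOT 0) -> 0
  row 13 [1101]: (0 AND NOT 1) -> 0
  row 14 [1110]: (1 AND NOT 0) -> 1
  row 15 [1111]: (1 AND NOT 1) -> 0
Full result column, 4 rows per line (P1,P2 fixed per line; P3,P4 runs 00..11 left to right):
  rows 0-3 [P1,P2=00]: 0010  = hex 2
  rows 4-7 [P1,P2=01]: 0010  = hex 2
  rows 8-11 [P1,P2=10]: 0010  = hex 2
  rows 12-15 [P1,P2=11]: 0010  = hex 2
Output column (row 0 .. row 15) = 0010001000100010
Output column grouped in 4s = 0010 0010 0010 0010 = 0x2222
Convert to decimal digit by digit (value = value*16 + digit):
  2 -> 2
  2*16 + 2 = 34
  34*16 + 2 = 546
  546*16 + 2 = 8738
Decimal = 8738

8738


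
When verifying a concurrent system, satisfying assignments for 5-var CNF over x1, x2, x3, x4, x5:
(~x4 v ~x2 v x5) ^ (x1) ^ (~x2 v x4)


CNF with 3 clauses over 5 vars (32 assignments).
An assignment satisfies CNF iff every clause has >=1 true literal.
Check each row (bits = x1,x2,x3,x4,x5; clause T/F shown):
  row 0 [00000]: clauses=TFT -> 0
  row 1 [00001]: clauses=TFT -> 0
  row 2 [00010]: clauses=TFT -> 0
  row 3 [00011]: clauses=TFT -> 0
  row 4 [00100]: clauses=TFT -> 0
  row 5 [00101]: clauses=TFT -> 0
  row 6 [00110]: clauses=TFT -> 0
  row 7 [00111]: clauses=TFT -> 0
  row 8 [01000]: clauses=TFF -> 0
  row 9 [01001]: clauses=TFF -> 0
  row 10 [01010]: clauses=FFT -> 0
  row 11 [01011]: clauses=TFT -> 0
  row 12 [01100]: clauses=TFF -> 0
  row 13 [01101]: clauses=TFF -> 0
  row 14 [01110]: clauses=FFT -> 0
  row 15 [01111]: clauses=TFT -> 0
  row 16 [10000]: clauses=TTT -> 1
  row 17 [10001]: clauses=TTT -> 1
  row 18 [10010]: clauses=TTT -> 1
  row 19 [10011]: clauses=TTT -> 1
  row 20 [10100]: clauses=TTT -> 1
  row 21 [10101]: clauses=TTT -> 1
  row 22 [10110]: clauses=TTT -> 1
  row 23 [10111]: clauses=TTT -> 1
  row 24 [11000]: clauses=TTF -> 0
  row 25 [11001]: clauses=TTF -> 0
  row 26 [11010]: clauses=FTT -> 0
  row 27 [11011]: clauses=TTT -> 1
  row 28 [11100]: clauses=TTF -> 0
  row 29 [11101]: clauses=TTF -> 0
  row 30 [11110]: clauses=FTT -> 0
  row 31 [11111]: clauses=TTT -> 1
Full result column, 8 rows per line (x1,x2 fixed per line; x3,x4,x5 runs 000..111 left to right):
  rows 0-7 [x1,x2=00]: 00000000  (ones: 0)
  rows 8-15 [x1,x2=01]: 00000000  (ones: 0)
  rows 16-23 [x1,x2=10]: 11111111  (ones: 8)
  rows 24-31 [x1,x2=11]: 00010001  (ones: 2)
Satisfying assignments = 0+0+8+2 = 10

10


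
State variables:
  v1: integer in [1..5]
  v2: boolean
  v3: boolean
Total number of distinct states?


State space = product of domain sizes of all variables.
Domain sizes:
  v1 (integer in [1..5]): 5
  v2 (boolean): 2
  v3 (boolean): 2
Product = 5 * 2 * 2 = 20

20


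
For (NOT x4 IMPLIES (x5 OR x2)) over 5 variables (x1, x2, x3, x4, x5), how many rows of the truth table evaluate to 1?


Formula: (NOT x4 IMPLIES (x5 OR x2)) over 5 vars (32 rows)
Evaluate each row (x1, x2, x3, x4, x5 as bits, MSB first):
  row 0 [00000]: (NOT 0 IMPLIES (0 OR 0)) -> 0
  row 1 [00001]: (NOT 0 IMPLIES (1 OR 0)) -> 1
  row 2 [00010]: (NOT 1 IMPLIES (0 OR 0)) -> 1
  row 3 [00011]: (NOT 1 IMPLIES (1 OR 0)) -> 1
  row 4 [00100]: (NOT 0 IMPLIES (0 OR 0)) -> 0
  row 5 [00101]: (NOT 0 IMPLIES (1 OR 0)) -> 1
  row 6 [00110]: (NOT 1 IMPLIES (0 OR 0)) -> 1
  row 7 [00111]: (NOT 1 IMPLIES (1 OR 0)) -> 1
  row 8 [01000]: (NOT 0 IMPLIES (0 OR 1)) -> 1
  row 9 [01001]: (NOT 0 IMPLIES (1 OR 1)) -> 1
  row 10 [01010]: (NOT 1 IMPLIES (0 OR 1)) -> 1
  row 11 [01011]: (NOT 1 IMPLIES (1 OR 1)) -> 1
  row 12 [01100]: (NOT 0 IMPLIES (0 OR 1)) -> 1
  row 13 [01101]: (NOT 0 IMPLIES (1 OR 1)) -> 1
  row 14 [01110]: (NOT 1 IMPLIES (0 OR 1)) -> 1
  row 15 [01111]: (NOT 1 IMPLIES (1 OR 1)) -> 1
  row 16 [10000]: (NOT 0 IMPLIES (0 OR 0)) -> 0
  row 17 [10001]: (NOT 0 IMPLIES (1 OR 0)) -> 1
  row 18 [10010]: (NOT 1 IMPLIES (0 OR 0)) -> 1
  row 19 [10011]: (NOT 1 IMPLIES (1 OR 0)) -> 1
  row 20 [10100]: (NOT 0 IMPLIES (0 OR 0)) -> 0
  row 21 [10101]: (NOT 0 IMPLIES (1 OR 0)) -> 1
  row 22 [10110]: (NOT 1 IMPLIES (0 OR 0)) -> 1
  row 23 [10111]: (NOT 1 IMPLIES (1 OR 0)) -> 1
  row 24 [11000]: (NOT 0 IMPLIES (0 OR 1)) -> 1
  row 25 [11001]: (NOT 0 IMPLIES (1 OR 1)) -> 1
  row 26 [11010]: (NOT 1 IMPLIES (0 OR 1)) -> 1
  row 27 [11011]: (NOT 1 IMPLIES (1 OR 1)) -> 1
  row 28 [11100]: (NOT 0 IMPLIES (0 OR 1)) -> 1
  row 29 [11101]: (NOT 0 IMPLIES (1 OR 1)) -> 1
  row 30 [11110]: (NOT 1 IMPLIES (0 OR 1)) -> 1
  row 31 [11111]: (NOT 1 IMPLIES (1 OR 1)) -> 1
Full result column, 8 rows per line (x1,x2 fixed per line; x3,x4,x5 runs 000..111 left to right):
  rows 0-7 [x1,x2=00]: 01110111  (ones: 6)
  rows 8-15 [x1,x2=01]: 11111111  (ones: 8)
  rows 16-23 [x1,x2=10]: 01110111  (ones: 6)
  rows 24-31 [x1,x2=11]: 11111111  (ones: 8)
Count of 1-rows = 6+8+6+8 = 28

28


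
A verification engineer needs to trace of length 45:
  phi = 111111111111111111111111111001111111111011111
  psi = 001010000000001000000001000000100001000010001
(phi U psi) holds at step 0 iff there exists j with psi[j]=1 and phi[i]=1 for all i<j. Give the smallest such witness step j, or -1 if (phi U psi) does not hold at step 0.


(phi U psi) at 0: need smallest j with psi[j]=1 and phi[i]=1 for all i in [0,j).
Scan from step 0:
  step 0: phi=1, psi=0 -> continue
  step 1: phi=1, psi=0 -> continue
  step 2: psi=1 and phi held for [0,2) -> witness found
Witness step = 2

2


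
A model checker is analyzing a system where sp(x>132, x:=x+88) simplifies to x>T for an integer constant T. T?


Formula: sp(P, x:=E) = exists old_x. (x = E[old_x/x]) AND P[old_x/x] (old_x is the value of x before the assignment; eliminate old_x by solving x = E[old_x/x] for old_x)
Step 1: Precondition P: x>132, i.e. old_x > 132
Step 2: Assignment gives x = old_x + 88, so old_x = x - 88
Step 3: Substitute into P: x - 88 > 132
Step 4: Simplify: x > 132+88 = 220

220


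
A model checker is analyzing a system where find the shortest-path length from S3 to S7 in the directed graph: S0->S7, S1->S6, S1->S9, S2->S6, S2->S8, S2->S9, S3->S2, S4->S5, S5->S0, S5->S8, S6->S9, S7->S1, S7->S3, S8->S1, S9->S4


BFS layer-by-layer from S3:
  dist 0: {S3}
  dist 1: {S2}
  dist 2: {S6, S8, S9}
  dist 3: {S1, S4}
  dist 4: {S5}
  dist 5: {S0}
  dist 6: {S7}
  -> S7 reached at distance 6
Shortest path length = 6

6


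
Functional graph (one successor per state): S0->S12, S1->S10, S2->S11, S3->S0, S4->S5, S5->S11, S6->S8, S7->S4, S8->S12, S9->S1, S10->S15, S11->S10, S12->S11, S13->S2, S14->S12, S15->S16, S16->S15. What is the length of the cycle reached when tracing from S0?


Trace from S0 until a state repeats:
  S0 -> S12 -> S11 -> S10 -> S15 -> S16 -> S15
S15 first seen at step 4, revisited at step 6.
Cycle length = 6 - 4 = 2

2


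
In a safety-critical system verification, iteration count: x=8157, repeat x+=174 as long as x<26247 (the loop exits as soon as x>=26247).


Step 1: x goes from 8157 toward 26247 by 174; the body runs while x<26247, so iterations = ceil((bound-start)/step)
Step 2: Distance=18090
Step 3: ceil(18090/174)=104

104


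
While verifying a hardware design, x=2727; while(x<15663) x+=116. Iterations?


Step 1: x goes from 2727 toward 15663 by 116; the body runs while x<15663, so iterations = ceil((bound-start)/step)
Step 2: Distance=12936
Step 3: ceil(12936/116)=112

112


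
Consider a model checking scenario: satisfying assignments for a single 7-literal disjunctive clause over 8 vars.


Step 1: Total=2^8=256
Step 2: Unsat when all 7 false: 2^1=2
Step 3: Sat=256-2=254

254


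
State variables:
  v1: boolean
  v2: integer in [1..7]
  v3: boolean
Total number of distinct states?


State space = product of domain sizes of all variables.
Domain sizes:
  v1 (boolean): 2
  v2 (integer in [1..7]): 7
  v3 (boolean): 2
Product = 2 * 7 * 2 = 28

28


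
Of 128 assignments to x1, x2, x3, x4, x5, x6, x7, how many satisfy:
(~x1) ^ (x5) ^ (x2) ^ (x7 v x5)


CNF with 4 clauses over 7 vars (128 assignments).
An assignment satisfies CNF iff every clause has >=1 true literal.
Check each row (bits = x1,x2,x3,x4,x5,x6,x7; clause T/F shown):
  row 0 [0000000]: clauses=TFFF -> 0
  row 1 [0000001]: clauses=TFFT -> 0
  row 2 [0000010]: clauses=TFFF -> 0
  row 3 [0000011]: clauses=TFFT -> 0
  row 4 [0000100]: clauses=TTFT -> 0
  (every remaining row is evaluated the same way; all 128 results are listed next)
Full result column, 8 rows per line (x1,x2,x3,x4 fixed per line; x5,x6,x7 runs 000..111 left to right):
  rows 0-7 [x1,x2,x3,x4=0000]: 00000000  (ones: 0)
  rows 8-15 [x1,x2,x3,x4=0001]: 00000000  (ones: 0)
  rows 16-23 [x1,x2,x3,x4=0010]: 00000000  (ones: 0)
  rows 24-31 [x1,x2,x3,x4=0011]: 00000000  (ones: 0)
  rows 32-39 [x1,x2,x3,x4=0100]: 00001111  (ones: 4)
  rows 40-47 [x1,x2,x3,x4=0101]: 00001111  (ones: 4)
  rows 48-55 [x1,x2,x3,x4=0110]: 00001111  (ones: 4)
  rows 56-63 [x1,x2,x3,x4=0111]: 00001111  (ones: 4)
  rows 64-71 [x1,x2,x3,x4=1000]: 00000000  (ones: 0)
  rows 72-79 [x1,x2,x3,x4=1001]: 00000000  (ones: 0)
  rows 80-87 [x1,x2,x3,x4=1010]: 00000000  (ones: 0)
  rows 88-95 [x1,x2,x3,x4=1011]: 00000000  (ones: 0)
  rows 96-103 [x1,x2,x3,x4=1100]: 00000000  (ones: 0)
  rows 104-111 [x1,x2,x3,x4=1101]: 00000000  (ones: 0)
  rows 112-119 [x1,x2,x3,x4=1110]: 00000000  (ones: 0)
  rows 120-127 [x1,x2,x3,x4=1111]: 00000000  (ones: 0)
Satisfying assignments = 0+0+0+0+4+4+4+4+0+0+0+0+0+0+0+0 = 16

16


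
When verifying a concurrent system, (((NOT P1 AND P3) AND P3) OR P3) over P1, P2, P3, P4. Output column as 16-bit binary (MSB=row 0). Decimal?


Formula: (((NOT P1 AND P3) AND P3) OR P3) over P1, P2, P3, P4 (16 rows)
Evaluate each row (bits = P1,P2,P3,P4, MSB first):
  row 0 [0000]: (((NOT 0 AND 0) AND 0) OR 0) -> 0
  row 1 [0001]: (((NOT 0 AND 0) AND 0) OR 0) -> 0
  row 2 [0010]: (((NOT 0 AND 1) AND 1) OR 1) -> 1
  row 3 [0011]: (((NOT 0 AND 1) AND 1) OR 1) -> 1
  row 4 [0100]: (((NOT 0 AND 0) AND 0) OR 0) -> 0
  row 5 [0101]: (((NOT 0 AND 0) AND 0) OR 0) -> 0
  row 6 [0110]: (((NOT 0 AND 1) AND 1) OR 1) -> 1
  row 7 [0111]: (((NOT 0 AND 1) AND 1) OR 1) -> 1
  row 8 [1000]: (((NOT 1 AND 0) AND 0) OR 0) -> 0
  row 9 [1001]: (((NOT 1 AND 0) AND 0) OR 0) -> 0
  row 10 [1010]: (((NOT 1 AND 1) AND 1) OR 1) -> 1
  row 11 [1011]: (((NOT 1 AND 1) AND 1) OR 1) -> 1
  row 12 [1100]: (((NOT 1 AND 0) AND 0) OR 0) -> 0
  row 13 [1101]: (((NOT 1 AND 0) AND 0) OR 0) -> 0
  row 14 [1110]: (((NOT 1 AND 1) AND 1) OR 1) -> 1
  row 15 [1111]: (((NOT 1 AND 1) AND 1) OR 1) -> 1
Full result column, 4 rows per line (P1,P2 fixed per line; P3,P4 runs 00..11 left to right):
  rows 0-3 [P1,P2=00]: 0011  = hex 3
  rows 4-7 [P1,P2=01]: 0011  = hex 3
  rows 8-11 [P1,P2=10]: 0011  = hex 3
  rows 12-15 [P1,P2=11]: 0011  = hex 3
Output column (row 0 .. row 15) = 0011001100110011
Output column grouped in 4s = 0011 0011 0011 0011 = 0x3333
Convert to decimal digit by digit (value = value*16 + digit):
  3 -> 3
  3*16 + 3 = 51
  51*16 + 3 = 819
  819*16 + 3 = 13107
Decimal = 13107

13107


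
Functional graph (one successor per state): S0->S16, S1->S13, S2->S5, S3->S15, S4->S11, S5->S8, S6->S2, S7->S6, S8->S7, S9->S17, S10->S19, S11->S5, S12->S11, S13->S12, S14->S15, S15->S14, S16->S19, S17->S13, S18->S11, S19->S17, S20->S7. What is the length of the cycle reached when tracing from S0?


Trace from S0 until a state repeats:
  S0 -> S16 -> S19 -> S17 -> S13 -> S12 -> S11 -> S5 -> S8 -> S7 -> S6 -> S2 -> S5
S5 first seen at step 7, revisited at step 12.
Cycle length = 12 - 7 = 5

5


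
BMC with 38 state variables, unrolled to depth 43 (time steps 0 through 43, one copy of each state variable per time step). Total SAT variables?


BMC unrolls to depth k, creating one copy of each state var for steps 0..k.
Step count = 43 + 1 = 44 (steps 0 through 43)
Vars per step = 38
Total = 38 * 44 = 1672

1672


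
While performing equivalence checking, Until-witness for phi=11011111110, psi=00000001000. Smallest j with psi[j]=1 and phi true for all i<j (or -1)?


(phi U psi) at 0: need smallest j with psi[j]=1 and phi[i]=1 for all i in [0,j).
Scan from step 0:
  step 0: phi=1, psi=0 -> continue
  step 1: phi=1, psi=0 -> continue
  step 2: phi=0 -> phi-prefix broken from here
  step 7: psi=1 but phi already failed -> not a witness
  end of trace: no witness -> -1
Witness step = -1

-1


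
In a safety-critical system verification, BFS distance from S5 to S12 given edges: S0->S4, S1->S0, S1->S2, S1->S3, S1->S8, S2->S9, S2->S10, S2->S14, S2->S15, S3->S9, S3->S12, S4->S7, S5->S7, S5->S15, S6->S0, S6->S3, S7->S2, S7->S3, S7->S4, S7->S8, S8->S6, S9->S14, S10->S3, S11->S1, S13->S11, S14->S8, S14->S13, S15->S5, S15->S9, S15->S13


BFS layer-by-layer from S5:
  dist 0: {S5}
  dist 1: {S7, S15}
  dist 2: {S2, S3, S4, S8, S9, S13}
  dist 3: {S6, S10, S11, S12, S14}
  -> S12 reached at distance 3
Shortest path length = 3

3


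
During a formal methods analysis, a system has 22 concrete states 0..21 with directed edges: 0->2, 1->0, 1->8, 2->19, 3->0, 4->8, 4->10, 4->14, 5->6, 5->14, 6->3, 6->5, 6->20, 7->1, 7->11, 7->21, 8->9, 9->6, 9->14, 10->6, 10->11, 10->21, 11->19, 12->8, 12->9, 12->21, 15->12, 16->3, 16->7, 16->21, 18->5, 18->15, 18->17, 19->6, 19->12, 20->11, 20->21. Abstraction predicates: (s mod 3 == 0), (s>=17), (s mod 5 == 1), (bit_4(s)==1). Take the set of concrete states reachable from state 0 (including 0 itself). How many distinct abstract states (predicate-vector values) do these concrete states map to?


BFS from 0:
Concrete reachable: {0, 2, 3, 5, 6, 8, 9, 11, 12, 14, 19, 20, 21}
Abstract via predicates (s mod 3 == 0), (s>=17), (s mod 5 == 1), (bit_4(s)==1):
  (0,0,0,0) <- {2, 5, 8, 14}
  (0,0,1,0) <- {11}
  (0,1,0,1) <- {19, 20}
  (1,0,0,0) <- {0, 3, 9, 12}
  (1,0,1,0) <- {6}
  (1,1,1,1) <- {21}
Distinct abstract states = 6

6


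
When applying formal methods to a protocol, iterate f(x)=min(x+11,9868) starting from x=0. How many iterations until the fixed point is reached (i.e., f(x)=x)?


Step 1: x=0, cap=9868, increment=11
Step 2: x grows by 11 each step until capped at 9868; fixed point is x=9868
Step 3: iterations = ceil(9868/11) = 898

898


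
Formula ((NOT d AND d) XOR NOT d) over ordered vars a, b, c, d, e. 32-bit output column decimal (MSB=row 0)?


Formula: ((NOT d AND d) XOR NOT d) over a, b, c, d, e (32 rows)
Evaluate each row (bits = a,b,c,d,e, MSB first):
  row 0 [00000]: ((NOT 0 AND 0) XOR NOT 0) -> 1
  row 1 [00001]: ((NOT 0 AND 0) XOR NOT 0) -> 1
  row 2 [00010]: ((NOT 1 AND 1) XOR NOT 1) -> 0
  row 3 [00011]: ((NOT 1 AND 1) XOR NOT 1) -> 0
  row 4 [00100]: ((NOT 0 AND 0) XOR NOT 0) -> 1
  row 5 [00101]: ((NOT 0 AND 0) XOR NOT 0) -> 1
  row 6 [00110]: ((NOT 1 AND 1) XOR NOT 1) -> 0
  row 7 [00111]: ((NOT 1 AND 1) XOR NOT 1) -> 0
  row 8 [01000]: ((NOT 0 AND 0) XOR NOT 0) -> 1
  row 9 [01001]: ((NOT 0 AND 0) XOR NOT 0) -> 1
  row 10 [01010]: ((NOT 1 AND 1) XOR NOT 1) -> 0
  row 11 [01011]: ((NOT 1 AND 1) XOR NOT 1) -> 0
  row 12 [01100]: ((NOT 0 AND 0) XOR NOT 0) -> 1
  row 13 [01101]: ((NOT 0 AND 0) XOR NOT 0) -> 1
  row 14 [01110]: ((NOT 1 AND 1) XOR NOT 1) -> 0
  row 15 [01111]: ((NOT 1 AND 1) XOR NOT 1) -> 0
  row 16 [10000]: ((NOT 0 AND 0) XOR NOT 0) -> 1
  row 17 [10001]: ((NOT 0 AND 0) XOR NOT 0) -> 1
  row 18 [10010]: ((NOT 1 AND 1) XOR NOT 1) -> 0
  row 19 [10011]: ((NOT 1 AND 1) XOR NOT 1) -> 0
  row 20 [10100]: ((NOT 0 AND 0) XOR NOT 0) -> 1
  row 21 [10101]: ((NOT 0 AND 0) XOR NOT 0) -> 1
  row 22 [10110]: ((NOT 1 AND 1) XOR NOT 1) -> 0
  row 23 [10111]: ((NOT 1 AND 1) XOR NOT 1) -> 0
  row 24 [11000]: ((NOT 0 AND 0) XOR NOT 0) -> 1
  row 25 [11001]: ((NOT 0 AND 0) XOR NOT 0) -> 1
  row 26 [11010]: ((NOT 1 AND 1) XOR NOT 1) -> 0
  row 27 [11011]: ((NOT 1 AND 1) XOR NOT 1) -> 0
  row 28 [11100]: ((NOT 0 AND 0) XOR NOT 0) -> 1
  row 29 [11101]: ((NOT 0 AND 0) XOR NOT 0) -> 1
  row 30 [11110]: ((NOT 1 AND 1) XOR NOT 1) -> 0
  row 31 [11111]: ((NOT 1 AND 1) XOR NOT 1) -> 0
Full result column, 4 rows per line (a,b,c fixed per line; d,e runs 00..11 left to right):
  rows 0-3 [a,b,c=000]: 1100  = hex C
  rows 4-7 [a,b,c=001]: 1100  = hex C
  rows 8-11 [a,b,c=010]: 1100  = hex C
  rows 12-15 [a,b,c=011]: 1100  = hex C
  rows 16-19 [a,b,c=100]: 1100  = hex C
  rows 20-23 [a,b,c=101]: 1100  = hex C
  rows 24-27 [a,b,c=110]: 1100  = hex C
  rows 28-31 [a,b,c=111]: 1100  = hex C
Output column (row 0 .. row 31) = 11001100110011001100110011001100
Output column grouped in 4s = 1100 1100 1100 1100 1100 1100 1100 1100 = 0xCCCCCCCC
Convert to decimal digit by digit (value = value*16 + digit):
  C -> 12
  12*16 + 12 (C) = 204
  204*16 + 12 (C) = 3276
  3276*16 + 12 (C) = 52428
  52428*16 + 12 (C) = 838860
  838860*16 + 12 (C) = 13421772
  13421772*16 + 12 (C) = 214748364
  214748364*16 + 12 (C) = 3435973836
Decimal = 3435973836

3435973836


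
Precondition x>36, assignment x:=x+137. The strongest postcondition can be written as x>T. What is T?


Formula: sp(P, x:=E) = exists old_x. (x = E[old_x/x]) AND P[old_x/x] (old_x is the value of x before the assignment; eliminate old_x by solving x = E[old_x/x] for old_x)
Step 1: Precondition P: x>36, i.e. old_x > 36
Step 2: Assignment gives x = old_x + 137, so old_x = x - 137
Step 3: Substitute into P: x - 137 > 36
Step 4: Simplify: x > 36+137 = 173

173


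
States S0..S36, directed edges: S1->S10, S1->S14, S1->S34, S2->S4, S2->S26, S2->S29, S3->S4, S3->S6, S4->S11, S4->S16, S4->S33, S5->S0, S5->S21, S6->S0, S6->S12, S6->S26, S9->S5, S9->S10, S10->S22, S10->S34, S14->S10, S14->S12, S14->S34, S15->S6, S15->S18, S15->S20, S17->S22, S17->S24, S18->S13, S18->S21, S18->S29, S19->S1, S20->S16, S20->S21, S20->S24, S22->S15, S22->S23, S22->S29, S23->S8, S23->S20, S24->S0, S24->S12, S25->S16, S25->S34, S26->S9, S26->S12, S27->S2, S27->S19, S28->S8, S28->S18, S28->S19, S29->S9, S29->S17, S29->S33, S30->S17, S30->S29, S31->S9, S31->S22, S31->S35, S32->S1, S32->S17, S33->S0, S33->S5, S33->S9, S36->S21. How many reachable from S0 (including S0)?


BFS from S0:
  layer 0: {S0}
Reachable set: {S0}
Count = 1

1


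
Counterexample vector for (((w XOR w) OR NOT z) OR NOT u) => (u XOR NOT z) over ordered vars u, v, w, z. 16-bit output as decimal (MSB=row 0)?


F1 = (((w XOR w) OR NOT z) OR NOT u)
F2 = (u XOR NOT z)
Counterexample to F1=>F2 is where F1=1 and F2=0.
Evaluate each row (bits = u,v,w,z, MSB first):
  row 0 [0000]: F1=1 F2=1 -> F1&~F2 -> 0
  row 1 [0001]: F1=1 F2=0 -> F1&~F2 -> 1
  row 2 [0010]: F1=1 F2=1 -> F1&~F2 -> 0
  row 3 [0011]: F1=1 F2=0 -> F1&~F2 -> 1
  row 4 [0100]: F1=1 F2=1 -> F1&~F2 -> 0
  row 5 [0101]: F1=1 F2=0 -> F1&~F2 -> 1
  row 6 [0110]: F1=1 F2=1 -> F1&~F2 -> 0
  row 7 [0111]: F1=1 F2=0 -> F1&~F2 -> 1
  row 8 [1000]: F1=1 F2=0 -> F1&~F2 -> 1
  row 9 [1001]: F1=0 F2=1 -> F1&~F2 -> 0
  row 10 [1010]: F1=1 F2=0 -> F1&~F2 -> 1
  row 11 [1011]: F1=0 F2=1 -> F1&~F2 -> 0
  row 12 [1100]: F1=1 F2=0 -> F1&~F2 -> 1
  row 13 [1101]: F1=0 F2=1 -> F1&~F2 -> 0
  row 14 [1110]: F1=1 F2=0 -> F1&~F2 -> 1
  row 15 [1111]: F1=0 F2=1 -> F1&~F2 -> 0
Full result column, 4 rows per line (u,v fixed per line; w,z runs 00..11 left to right):
  rows 0-3 [u,v=00]: 0101  = hex 5
  rows 4-7 [u,v=01]: 0101  = hex 5
  rows 8-11 [u,v=10]: 1010  = hex A
  rows 12-15 [u,v=11]: 1010  = hex A
Counterexample vector (row 0 .. row 15) = 0101010110101010
Output column grouped in 4s = 0101 0101 1010 1010 = 0x55AA
Convert to decimal digit by digit (value = value*16 + digit):
  5 -> 5
  5*16 + 5 = 85
  85*16 + 10 (A) = 1370
  1370*16 + 10 (A) = 21930
Decimal = 21930

21930


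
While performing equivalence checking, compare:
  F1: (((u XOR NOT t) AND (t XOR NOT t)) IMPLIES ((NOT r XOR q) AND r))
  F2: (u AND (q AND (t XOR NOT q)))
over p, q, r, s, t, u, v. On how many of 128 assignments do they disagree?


F1 = (((u XOR NOT t) AND (t XOR NOT t)) IMPLIES ((NOT r XOR q) AND r))
F2 = (u AND (q AND (t XOR NOT q)))
Evaluate both on each of 128 rows (bits = p,q,r,s,t,u,v):
  row 0 [0000000]: F1=0 F2=0 -> 0
  row 1 [0000001]: F1=0 F2=0 -> 0
  row 2 [0000010]: F1=1 F2=0 (differ) -> 1
  row 3 [0000011]: F1=1 F2=0 (differ) -> 1
  row 4 [0000100]: F1=1 F2=0 (differ) -> 1
  (every remaining row is evaluated the same way; all 128 results are listed next)
Full result column, 8 rows per line (p,q,r,s fixed per line; t,u,v runs 000..111 left to right):
  rows 0-7 [p,q,r,s=0000]: 00111100  (ones: 4)
  rows 8-15 [p,q,r,s=0001]: 00111100  (ones: 4)
  rows 16-23 [p,q,r,s=0010]: 00111100  (ones: 4)
  rows 24-31 [p,q,r,s=0011]: 00111100  (ones: 4)
  rows 32-39 [p,q,r,s=0100]: 00111111  (ones: 6)
  rows 40-47 [p,q,r,s=0101]: 00111111  (ones: 6)
  rows 48-55 [p,q,r,s=0110]: 11111100  (ones: 6)
  rows 56-63 [p,q,r,s=0111]: 11111100  (ones: 6)
  rows 64-71 [p,q,r,s=1000]: 00111100  (ones: 4)
  rows 72-79 [p,q,r,s=1001]: 00111100  (ones: 4)
  rows 80-87 [p,q,r,s=1010]: 00111100  (ones: 4)
  rows 88-95 [p,q,r,s=1011]: 00111100  (ones: 4)
  rows 96-103 [p,q,r,s=1100]: 00111111  (ones: 6)
  rows 104-111 [p,q,r,s=1101]: 00111111  (ones: 6)
  rows 112-119 [p,q,r,s=1110]: 11111100  (ones: 6)
  rows 120-127 [p,q,r,s=1111]: 11111100  (ones: 6)
Disagreements = 4+4+4+4+6+6+6+6+4+4+4+4+6+6+6+6 = 80

80


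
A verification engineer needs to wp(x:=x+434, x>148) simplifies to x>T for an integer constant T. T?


Formula: wp(x:=E, P) = P[E/x] (substitute E for x in postcondition)
Step 1: Postcondition: x>148
Step 2: Substitute x+434 for x: x+434>148
Step 3: Solve for x: x > 148-434 = -286

-286


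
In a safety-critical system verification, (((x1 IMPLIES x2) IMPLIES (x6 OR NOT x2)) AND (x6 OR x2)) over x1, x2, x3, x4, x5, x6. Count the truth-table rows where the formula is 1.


Formula: (((x1 IMPLIES x2) IMPLIES (x6 OR NOT x2)) AND (x6 OR x2)) over 6 vars (64 rows)
Evaluate each row (x1, x2, x3, x4, x5, x6 as bits, MSB first):
  row 0 [000000]: (((0 IMPLIES 0) IMPLIES (0 OR NOT 0)) AND (0 OR 0)) -> 0
  row 1 [000001]: (((0 IMPLIES 0) IMPLIES (1 OR NOT 0)) AND (1 OR 0)) -> 1
  row 2 [000010]: (((0 IMPLIES 0) IMPLIES (0 OR NOT 0)) AND (0 OR 0)) -> 0
  row 3 [000011]: (((0 IMPLIES 0) IMPLIES (1 OR NOT 0)) AND (1 OR 0)) -> 1
  row 4 [000100]: (((0 IMPLIES 0) IMPLIES (0 OR NOT 0)) AND (0 OR 0)) -> 0
  (every remaining row is evaluated the same way; all 64 results are listed next)
Full result column, 8 rows per line (x1,x2,x3 fixed per line; x4,x5,x6 runs 000..111 left to right):
  rows 0-7 [x1,x2,x3=000]: 01010101  (ones: 4)
  rows 8-15 [x1,x2,x3=001]: 01010101  (ones: 4)
  rows 16-23 [x1,x2,x3=010]: 01010101  (ones: 4)
  rows 24-31 [x1,x2,x3=011]: 01010101  (ones: 4)
  rows 32-39 [x1,x2,x3=100]: 01010101  (ones: 4)
  rows 40-47 [x1,x2,x3=101]: 01010101  (ones: 4)
  rows 48-55 [x1,x2,x3=110]: 01010101  (ones: 4)
  rows 56-63 [x1,x2,x3=111]: 01010101  (ones: 4)
Count of 1-rows = 4+4+4+4+4+4+4+4 = 32

32


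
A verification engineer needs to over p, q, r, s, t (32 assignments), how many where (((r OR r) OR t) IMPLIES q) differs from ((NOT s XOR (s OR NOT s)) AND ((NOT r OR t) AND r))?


F1 = (((r OR r) OR t) IMPLIES q)
F2 = ((NOT s XOR (s OR NOT s)) AND ((NOT r OR t) AND r))
Evaluate both on each of 32 rows (bits = p,q,r,s,t):
  row 0 [00000]: F1=1 F2=0 (differ) -> 1
  row 1 [00001]: F1=0 F2=0 -> 0
  row 2 [00010]: F1=1 F2=0 (differ) -> 1
  row 3 [00011]: F1=0 F2=0 -> 0
  row 4 [00100]: F1=0 F2=0 -> 0
  row 5 [00101]: F1=0 F2=0 -> 0
  row 6 [00110]: F1=0 F2=0 -> 0
  row 7 [00111]: F1=0 F2=1 (differ) -> 1
  row 8 [01000]: F1=1 F2=0 (differ) -> 1
  row 9 [01001]: F1=1 F2=0 (differ) -> 1
  row 10 [01010]: F1=1 F2=0 (differ) -> 1
  row 11 [01011]: F1=1 F2=0 (differ) -> 1
  row 12 [01100]: F1=1 F2=0 (differ) -> 1
  row 13 [01101]: F1=1 F2=0 (differ) -> 1
  row 14 [01110]: F1=1 F2=0 (differ) -> 1
  row 15 [01111]: F1=1 F2=1 -> 0
  row 16 [10000]: F1=1 F2=0 (differ) -> 1
  row 17 [10001]: F1=0 F2=0 -> 0
  row 18 [10010]: F1=1 F2=0 (differ) -> 1
  row 19 [10011]: F1=0 F2=0 -> 0
  row 20 [10100]: F1=0 F2=0 -> 0
  row 21 [10101]: F1=0 F2=0 -> 0
  row 22 [10110]: F1=0 F2=0 -> 0
  row 23 [10111]: F1=0 F2=1 (differ) -> 1
  row 24 [11000]: F1=1 F2=0 (differ) -> 1
  row 25 [11001]: F1=1 F2=0 (differ) -> 1
  row 26 [11010]: F1=1 F2=0 (differ) -> 1
  row 27 [11011]: F1=1 F2=0 (differ) -> 1
  row 28 [11100]: F1=1 F2=0 (differ) -> 1
  row 29 [11101]: F1=1 F2=0 (differ) -> 1
  row 30 [11110]: F1=1 F2=0 (differ) -> 1
  row 31 [11111]: F1=1 F2=1 -> 0
Full result column, 8 rows per line (p,q fixed per line; r,s,t runs 000..111 left to right):
  rows 0-7 [p,q=00]: 10100001  (ones: 3)
  rows 8-15 [p,q=01]: 11111110  (ones: 7)
  rows 16-23 [p,q=10]: 10100001  (ones: 3)
  rows 24-31 [p,q=11]: 11111110  (ones: 7)
Disagreements = 3+7+3+7 = 20

20


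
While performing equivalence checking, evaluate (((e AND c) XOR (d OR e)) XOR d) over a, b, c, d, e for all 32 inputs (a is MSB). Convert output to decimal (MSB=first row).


Formula: (((e AND c) XOR (d OR e)) XOR d) over a, b, c, d, e (32 rows)
Evaluate each row (bits = a,b,c,d,e, MSB first):
  row 0 [00000]: (((0 AND 0) XOR (0 OR 0)) XOR 0) -> 0
  row 1 [00001]: (((1 AND 0) XOR (0 OR 1)) XOR 0) -> 1
  row 2 [00010]: (((0 AND 0) XOR (1 OR 0)) XOR 1) -> 0
  row 3 [00011]: (((1 AND 0) XOR (1 OR 1)) XOR 1) -> 0
  row 4 [00100]: (((0 AND 1) XOR (0 OR 0)) XOR 0) -> 0
  row 5 [00101]: (((1 AND 1) XOR (0 OR 1)) XOR 0) -> 0
  row 6 [00110]: (((0 AND 1) XOR (1 OR 0)) XOR 1) -> 0
  row 7 [00111]: (((1 AND 1) XOR (1 OR 1)) XOR 1) -> 1
  row 8 [01000]: (((0 AND 0) XOR (0 OR 0)) XOR 0) -> 0
  row 9 [01001]: (((1 AND 0) XOR (0 OR 1)) XOR 0) -> 1
  row 10 [01010]: (((0 AND 0) XOR (1 OR 0)) XOR 1) -> 0
  row 11 [01011]: (((1 AND 0) XOR (1 OR 1)) XOR 1) -> 0
  row 12 [01100]: (((0 AND 1) XOR (0 OR 0)) XOR 0) -> 0
  row 13 [01101]: (((1 AND 1) XOR (0 OR 1)) XOR 0) -> 0
  row 14 [01110]: (((0 AND 1) XOR (1 OR 0)) XOR 1) -> 0
  row 15 [01111]: (((1 AND 1) XOR (1 OR 1)) XOR 1) -> 1
  row 16 [10000]: (((0 AND 0) XOR (0 OR 0)) XOR 0) -> 0
  row 17 [10001]: (((1 AND 0) XOR (0 OR 1)) XOR 0) -> 1
  row 18 [10010]: (((0 AND 0) XOR (1 OR 0)) XOR 1) -> 0
  row 19 [10011]: (((1 AND 0) XOR (1 OR 1)) XOR 1) -> 0
  row 20 [10100]: (((0 AND 1) XOR (0 OR 0)) XOR 0) -> 0
  row 21 [10101]: (((1 AND 1) XOR (0 OR 1)) XOR 0) -> 0
  row 22 [10110]: (((0 AND 1) XOR (1 OR 0)) XOR 1) -> 0
  row 23 [10111]: (((1 AND 1) XOR (1 OR 1)) XOR 1) -> 1
  row 24 [11000]: (((0 AND 0) XOR (0 OR 0)) XOR 0) -> 0
  row 25 [11001]: (((1 AND 0) XOR (0 OR 1)) XOR 0) -> 1
  row 26 [11010]: (((0 AND 0) XOR (1 OR 0)) XOR 1) -> 0
  row 27 [11011]: (((1 AND 0) XOR (1 OR 1)) XOR 1) -> 0
  row 28 [11100]: (((0 AND 1) XOR (0 OR 0)) XOR 0) -> 0
  row 29 [11101]: (((1 AND 1) XOR (0 OR 1)) XOR 0) -> 0
  row 30 [11110]: (((0 AND 1) XOR (1 OR 0)) XOR 1) -> 0
  row 31 [11111]: (((1 AND 1) XOR (1 OR 1)) XOR 1) -> 1
Full result column, 4 rows per line (a,b,c fixed per line; d,e runs 00..11 left to right):
  rows 0-3 [a,b,c=000]: 0100  = hex 4
  rows 4-7 [a,b,c=001]: 0001  = hex 1
  rows 8-11 [a,b,c=010]: 0100  = hex 4
  rows 12-15 [a,b,c=011]: 0001  = hex 1
  rows 16-19 [a,b,c=100]: 0100  = hex 4
  rows 20-23 [a,b,c=101]: 0001  = hex 1
  rows 24-27 [a,b,c=110]: 0100  = hex 4
  rows 28-31 [a,b,c=111]: 0001  = hex 1
Output column (row 0 .. row 31) = 01000001010000010100000101000001
Output column grouped in 4s = 0100 0001 0100 0001 0100 0001 0100 0001 = 0x41414141
Convert to decimal digit by digit (value = value*16 + digit):
  4 -> 4
  4*16 + 1 = 65
  65*16 + 4 = 1044
  1044*16 + 1 = 16705
  16705*16 + 4 = 267284
  267284*16 + 1 = 4276545
  4276545*16 + 4 = 68424724
  68424724*16 + 1 = 1094795585
Decimal = 1094795585

1094795585


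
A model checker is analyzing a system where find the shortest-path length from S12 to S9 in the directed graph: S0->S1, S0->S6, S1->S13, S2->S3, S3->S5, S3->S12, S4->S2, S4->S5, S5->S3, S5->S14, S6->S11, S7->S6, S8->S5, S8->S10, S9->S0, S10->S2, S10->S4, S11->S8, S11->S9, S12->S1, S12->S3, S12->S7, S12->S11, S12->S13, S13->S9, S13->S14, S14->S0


BFS layer-by-layer from S12:
  dist 0: {S12}
  dist 1: {S1, S3, S7, S11, S13}
  dist 2: {S5, S6, S8, S9, S14}
  -> S9 reached at distance 2
Shortest path length = 2

2


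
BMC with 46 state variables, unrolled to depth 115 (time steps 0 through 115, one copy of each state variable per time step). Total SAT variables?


BMC unrolls to depth k, creating one copy of each state var for steps 0..k.
Step count = 115 + 1 = 116 (steps 0 through 115)
Vars per step = 46
Total = 46 * 116 = 5336

5336


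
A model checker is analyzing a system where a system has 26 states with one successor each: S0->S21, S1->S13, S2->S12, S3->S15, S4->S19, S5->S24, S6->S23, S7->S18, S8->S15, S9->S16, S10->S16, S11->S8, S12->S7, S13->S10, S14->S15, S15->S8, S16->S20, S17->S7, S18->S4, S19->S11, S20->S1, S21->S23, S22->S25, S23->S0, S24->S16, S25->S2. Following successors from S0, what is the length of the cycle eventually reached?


Trace from S0 until a state repeats:
  S0 -> S21 -> S23 -> S0
S0 first seen at step 0, revisited at step 3.
Cycle length = 3 - 0 = 3

3


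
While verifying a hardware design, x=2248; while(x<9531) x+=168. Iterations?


Step 1: x goes from 2248 toward 9531 by 168; the body runs while x<9531, so iterations = ceil((bound-start)/step)
Step 2: Distance=7283
Step 3: ceil(7283/168)=44

44


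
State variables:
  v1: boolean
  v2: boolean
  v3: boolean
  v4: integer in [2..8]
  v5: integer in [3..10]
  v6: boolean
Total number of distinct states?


State space = product of domain sizes of all variables.
Domain sizes:
  v1 (boolean): 2
  v2 (boolean): 2
  v3 (boolean): 2
  v4 (integer in [2..8]): 7
  v5 (integer in [3..10]): 8
  v6 (boolean): 2
Product = 2 * 2 * 2 * 7 * 8 * 2 = 896

896


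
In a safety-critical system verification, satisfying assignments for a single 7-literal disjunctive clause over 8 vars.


Step 1: Total=2^8=256
Step 2: Unsat when all 7 false: 2^1=2
Step 3: Sat=256-2=254

254


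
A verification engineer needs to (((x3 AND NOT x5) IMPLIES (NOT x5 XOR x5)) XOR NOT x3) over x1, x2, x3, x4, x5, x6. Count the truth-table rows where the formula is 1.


Formula: (((x3 AND NOT x5) IMPLIES (NOT x5 XOR x5)) XOR NOT x3) over 6 vars (64 rows)
Evaluate each row (x1, x2, x3, x4, x5, x6 as bits, MSB first):
  row 0 [000000]: (((0 AND NOT 0) IMPLIES (NOT 0 XOR 0)) XOR NOT 0) -> 0
  row 1 [000001]: (((0 AND NOT 0) IMPLIES (NOT 0 XOR 0)) XOR NOT 0) -> 0
  row 2 [000010]: (((0 AND NOT 1) IMPLIES (NOT 1 XOR 1)) XOR NOT 0) -> 0
  row 3 [000011]: (((0 AND NOT 1) IMPLIES (NOT 1 XOR 1)) XOR NOT 0) -> 0
  row 4 [000100]: (((0 AND NOT 0) IMPLIES (NOT 0 XOR 0)) XOR NOT 0) -> 0
  (every remaining row is evaluated the same way; all 64 results are listed next)
Full result column, 8 rows per line (x1,x2,x3 fixed per line; x4,x5,x6 runs 000..111 left to right):
  rows 0-7 [x1,x2,x3=000]: 00000000  (ones: 0)
  rows 8-15 [x1,x2,x3=001]: 11111111  (ones: 8)
  rows 16-23 [x1,x2,x3=010]: 00000000  (ones: 0)
  rows 24-31 [x1,x2,x3=011]: 11111111  (ones: 8)
  rows 32-39 [x1,x2,x3=100]: 00000000  (ones: 0)
  rows 40-47 [x1,x2,x3=101]: 11111111  (ones: 8)
  rows 48-55 [x1,x2,x3=110]: 00000000  (ones: 0)
  rows 56-63 [x1,x2,x3=111]: 11111111  (ones: 8)
Count of 1-rows = 0+8+0+8+0+8+0+8 = 32

32


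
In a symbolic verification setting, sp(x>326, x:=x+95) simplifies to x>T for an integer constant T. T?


Formula: sp(P, x:=E) = exists old_x. (x = E[old_x/x]) AND P[old_x/x] (old_x is the value of x before the assignment; eliminate old_x by solving x = E[old_x/x] for old_x)
Step 1: Precondition P: x>326, i.e. old_x > 326
Step 2: Assignment gives x = old_x + 95, so old_x = x - 95
Step 3: Substitute into P: x - 95 > 326
Step 4: Simplify: x > 326+95 = 421

421


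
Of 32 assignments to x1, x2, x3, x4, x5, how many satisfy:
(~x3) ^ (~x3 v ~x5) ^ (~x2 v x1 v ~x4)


CNF with 3 clauses over 5 vars (32 assignments).
An assignment satisfies CNF iff every clause has >=1 true literal.
Check each row (bits = x1,x2,x3,x4,x5; clause T/F shown):
  row 0 [00000]: clauses=TTT -> 1
  row 1 [00001]: clauses=TTT -> 1
  row 2 [00010]: clauses=TTT -> 1
  row 3 [00011]: clauses=TTT -> 1
  row 4 [00100]: clauses=FTT -> 0
  row 5 [00101]: clauses=FFT -> 0
  row 6 [00110]: clauses=FTT -> 0
  row 7 [00111]: clauses=FFT -> 0
  row 8 [01000]: clauses=TTT -> 1
  row 9 [01001]: clauses=TTT -> 1
  row 10 [01010]: clauses=TTF -> 0
  row 11 [01011]: clauses=TTF -> 0
  row 12 [01100]: clauses=FTT -> 0
  row 13 [01101]: clauses=FFT -> 0
  row 14 [01110]: clauses=FTF -> 0
  row 15 [01111]: clauses=FFF -> 0
  row 16 [10000]: clauses=TTT -> 1
  row 17 [10001]: clauses=TTT -> 1
  row 18 [10010]: clauses=TTT -> 1
  row 19 [10011]: clauses=TTT -> 1
  row 20 [10100]: clauses=FTT -> 0
  row 21 [10101]: clauses=FFT -> 0
  row 22 [10110]: clauses=FTT -> 0
  row 23 [10111]: clauses=FFT -> 0
  row 24 [11000]: clauses=TTT -> 1
  row 25 [11001]: clauses=TTT -> 1
  row 26 [11010]: clauses=TTT -> 1
  row 27 [11011]: clauses=TTT -> 1
  row 28 [11100]: clauses=FTT -> 0
  row 29 [11101]: clauses=FFT -> 0
  row 30 [11110]: clauses=FTT -> 0
  row 31 [11111]: clauses=FFT -> 0
Full result column, 8 rows per line (x1,x2 fixed per line; x3,x4,x5 runs 000..111 left to right):
  rows 0-7 [x1,x2=00]: 11110000  (ones: 4)
  rows 8-15 [x1,x2=01]: 11000000  (ones: 2)
  rows 16-23 [x1,x2=10]: 11110000  (ones: 4)
  rows 24-31 [x1,x2=11]: 11110000  (ones: 4)
Satisfying assignments = 4+2+4+4 = 14

14
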